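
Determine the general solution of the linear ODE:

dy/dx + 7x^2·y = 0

Using integrating factor method:

General solution: y = Ce^(-7x^3/3)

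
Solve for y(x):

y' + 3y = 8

Using integrating factor method:

General solution: y = 8/3 + Ce^(-3x)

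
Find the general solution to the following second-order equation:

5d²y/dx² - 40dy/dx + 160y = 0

Characteristic equation: 5r² - 40r + 160 = 0
Divide by 5: r² - 8r + 32 = 0
Roots: r = 4 ± 4i (complex conjugates)
General solution: y = e^(4x)(C₁cos(4x) + C₂sin(4x))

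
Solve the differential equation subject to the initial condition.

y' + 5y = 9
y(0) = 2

General solution: y = 9/5 + Ce^(-5x)
Applying y(0) = 2: C = 2 - 9/5 = 1/5
Particular solution: y = 9/5 + (1/5)e^(-5x)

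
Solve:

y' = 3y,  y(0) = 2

General solution: y = Ce^(3x)
Applying IC y(0) = 2:
Particular solution: y = 2e^(3x)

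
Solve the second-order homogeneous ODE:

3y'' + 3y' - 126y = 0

Characteristic equation: 3r² + 3r - 126 = 0
Divide by 3: r² + r - 42 = 0
Roots: r = 6, -7 (distinct real)
General solution: y = C₁e^(6x) + C₂e^(-7x)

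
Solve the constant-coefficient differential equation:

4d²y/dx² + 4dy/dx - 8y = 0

Characteristic equation: 4r² + 4r - 8 = 0
Divide by 4: r² + r - 2 = 0
Roots: r = 1, -2 (distinct real)
General solution: y = C₁e^x + C₂e^(-2x)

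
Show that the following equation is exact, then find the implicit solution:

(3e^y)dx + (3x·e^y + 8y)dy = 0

Verify exactness: ∂M/∂y = ∂N/∂x ✓
Find F(x,y) such that ∂F/∂x = M, ∂F/∂y = N
Solution: 3x·e^y + 4y² = C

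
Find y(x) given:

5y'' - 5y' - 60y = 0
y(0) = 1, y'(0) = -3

General solution: y = C₁e^(4x) + C₂e^(-3x)
Applying ICs: C₁ = 0, C₂ = 1
Particular solution: y = e^(-3x)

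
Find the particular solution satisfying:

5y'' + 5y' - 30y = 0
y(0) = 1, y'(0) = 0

General solution: y = C₁e^(2x) + C₂e^(-3x)
Applying ICs: C₁ = 3/5, C₂ = 2/5
Particular solution: y = (3/5)e^(2x) + (2/5)e^(-3x)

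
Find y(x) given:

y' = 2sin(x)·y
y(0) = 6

General solution: y = Ce^(-2cos(x))
Applying IC y(0) = 6:
Particular solution: y = 6e^(2(1-cos(x)))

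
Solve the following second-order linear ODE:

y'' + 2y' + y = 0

Characteristic equation: r² + 2r + 1 = 0
Factored: (r + 1)² = 0
Repeated root: r = -1
General solution: y = (C₁ + C₂x)e^(-x)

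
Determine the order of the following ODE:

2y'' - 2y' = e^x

The order is 2 (highest derivative is of order 2).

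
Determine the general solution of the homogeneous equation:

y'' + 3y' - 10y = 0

Characteristic equation: r² + 3r - 10 = 0
Roots: r = 2, -5 (distinct real)
General solution: y = C₁e^(2x) + C₂e^(-5x)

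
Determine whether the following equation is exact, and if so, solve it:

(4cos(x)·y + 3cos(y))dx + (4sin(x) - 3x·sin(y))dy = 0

Verify exactness: ∂M/∂y = ∂N/∂x ✓
Find F(x,y) such that ∂F/∂x = M, ∂F/∂y = N
Solution: 4sin(x)·y + 3x·cos(y) = C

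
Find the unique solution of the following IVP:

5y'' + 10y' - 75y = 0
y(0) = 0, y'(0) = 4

General solution: y = C₁e^(3x) + C₂e^(-5x)
Applying ICs: C₁ = 1/2, C₂ = -1/2
Particular solution: y = (1/2)e^(3x) - (1/2)e^(-5x)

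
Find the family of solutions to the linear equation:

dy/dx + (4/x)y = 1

Using integrating factor method:

General solution: y = (1/5)x + Cx^(-4)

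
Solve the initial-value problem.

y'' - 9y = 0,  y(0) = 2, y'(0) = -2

General solution: y = C₁e^(3x) + C₂e^(-3x)
Applying ICs: C₁ = 2/3, C₂ = 4/3
Particular solution: y = (2/3)e^(3x) + (4/3)e^(-3x)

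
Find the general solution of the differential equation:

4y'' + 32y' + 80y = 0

Characteristic equation: 4r² + 32r + 80 = 0
Divide by 4: r² + 8r + 20 = 0
Roots: r = -4 ± 2i (complex conjugates)
General solution: y = e^(-4x)(C₁cos(2x) + C₂sin(2x))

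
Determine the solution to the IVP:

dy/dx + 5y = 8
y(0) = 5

General solution: y = 8/5 + Ce^(-5x)
Applying y(0) = 5: C = 5 - 8/5 = 17/5
Particular solution: y = 8/5 + (17/5)e^(-5x)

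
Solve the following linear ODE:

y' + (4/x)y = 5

Using integrating factor method:

General solution: y = x + Cx^(-4)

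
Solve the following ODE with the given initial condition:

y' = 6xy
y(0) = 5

General solution: y = Ce^(3x²)
Applying IC y(0) = 5:
Particular solution: y = 5e^(3x²)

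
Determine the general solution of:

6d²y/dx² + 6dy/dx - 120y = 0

Characteristic equation: 6r² + 6r - 120 = 0
Divide by 6: r² + r - 20 = 0
Roots: r = 4, -5 (distinct real)
General solution: y = C₁e^(4x) + C₂e^(-5x)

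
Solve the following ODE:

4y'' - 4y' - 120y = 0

Characteristic equation: 4r² - 4r - 120 = 0
Divide by 4: r² - r - 30 = 0
Roots: r = 6, -5 (distinct real)
General solution: y = C₁e^(6x) + C₂e^(-5x)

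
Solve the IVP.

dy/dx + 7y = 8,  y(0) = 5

General solution: y = 8/7 + Ce^(-7x)
Applying y(0) = 5: C = 5 - 8/7 = 27/7
Particular solution: y = 8/7 + (27/7)e^(-7x)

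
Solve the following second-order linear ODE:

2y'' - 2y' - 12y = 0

Characteristic equation: 2r² - 2r - 12 = 0
Divide by 2: r² - r - 6 = 0
Roots: r = 3, -2 (distinct real)
General solution: y = C₁e^(3x) + C₂e^(-2x)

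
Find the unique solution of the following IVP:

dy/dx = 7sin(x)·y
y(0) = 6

General solution: y = Ce^(-7cos(x))
Applying IC y(0) = 6:
Particular solution: y = 6e^(7(1-cos(x)))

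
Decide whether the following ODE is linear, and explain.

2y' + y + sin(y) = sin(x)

Nonlinear (sin(y) is nonlinear in y)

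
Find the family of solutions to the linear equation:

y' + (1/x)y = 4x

Using integrating factor method:

General solution: y = (4/3)x^2 + C/x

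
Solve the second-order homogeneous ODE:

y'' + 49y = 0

Characteristic equation: r² + 49 = 0
Roots: r = ±7i (complex conjugates)
General solution: y = C₁cos(7x) + C₂sin(7x)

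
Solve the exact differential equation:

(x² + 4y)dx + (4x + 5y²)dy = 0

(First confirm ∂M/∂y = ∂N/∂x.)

Verify exactness: ∂M/∂y = ∂N/∂x ✓
Find F(x,y) such that ∂F/∂x = M, ∂F/∂y = N
Solution: x³/3 + 4xy + 5y³/3 = C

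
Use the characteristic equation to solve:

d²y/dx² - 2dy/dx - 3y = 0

Characteristic equation: r² - 2r - 3 = 0
Roots: r = 3, -1 (distinct real)
General solution: y = C₁e^(3x) + C₂e^(-x)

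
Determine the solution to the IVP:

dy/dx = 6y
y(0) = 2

General solution: y = Ce^(6x)
Applying IC y(0) = 2:
Particular solution: y = 2e^(6x)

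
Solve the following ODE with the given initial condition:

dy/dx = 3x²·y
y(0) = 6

General solution: y = Ce^(x³)
Applying IC y(0) = 6:
Particular solution: y = 6e^(x³)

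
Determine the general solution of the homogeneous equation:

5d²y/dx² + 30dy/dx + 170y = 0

Characteristic equation: 5r² + 30r + 170 = 0
Divide by 5: r² + 6r + 34 = 0
Roots: r = -3 ± 5i (complex conjugates)
General solution: y = e^(-3x)(C₁cos(5x) + C₂sin(5x))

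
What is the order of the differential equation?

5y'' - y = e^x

The order is 2 (highest derivative is of order 2).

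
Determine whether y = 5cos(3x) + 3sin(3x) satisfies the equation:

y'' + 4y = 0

Verification:
y'' = -45cos(3x) - 27sin(3x)
y'' + 4y ≠ 0 (frequency mismatch: got 9 instead of 4)

No, it is not a solution.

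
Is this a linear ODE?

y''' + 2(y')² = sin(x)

No. Nonlinear ((y')² term)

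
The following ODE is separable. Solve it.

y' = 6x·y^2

Separating variables and integrating:
-1/y = 3x^2 + C

General solution: y^-1 = -3x^2 + C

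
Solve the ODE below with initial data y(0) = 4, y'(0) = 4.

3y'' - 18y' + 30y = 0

General solution: y = e^(3x)(C₁cos(x) + C₂sin(x))
Complex roots r = 3 ± i
Applying ICs: C₁ = 4, C₂ = -8
Particular solution: y = e^(3x)(4cos(x) - 8sin(x))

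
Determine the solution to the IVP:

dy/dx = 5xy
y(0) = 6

General solution: y = Ce^(5x²/2)
Applying IC y(0) = 6:
Particular solution: y = 6e^(5x²/2)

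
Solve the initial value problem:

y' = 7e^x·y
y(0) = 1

General solution: y = Ce^(7e^x)
Applying IC y(0) = 1:
Particular solution: y = e^(7(e^x - 1))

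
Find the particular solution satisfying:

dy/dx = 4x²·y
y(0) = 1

General solution: y = Ce^(4x³/3)
Applying IC y(0) = 1:
Particular solution: y = e^(4x³/3)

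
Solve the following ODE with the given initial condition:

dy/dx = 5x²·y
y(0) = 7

General solution: y = Ce^(5x³/3)
Applying IC y(0) = 7:
Particular solution: y = 7e^(5x³/3)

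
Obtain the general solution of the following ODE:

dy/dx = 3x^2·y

Separating variables and integrating:
ln|y| = x^3 + C

General solution: y = Ce^(x^3)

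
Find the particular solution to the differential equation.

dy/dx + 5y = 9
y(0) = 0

General solution: y = 9/5 + Ce^(-5x)
Applying y(0) = 0: C = 0 - 9/5 = -9/5
Particular solution: y = 9/5 - (9/5)e^(-5x)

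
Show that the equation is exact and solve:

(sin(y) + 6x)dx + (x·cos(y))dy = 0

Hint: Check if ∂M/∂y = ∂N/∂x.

Verify exactness: ∂M/∂y = ∂N/∂x ✓
Find F(x,y) such that ∂F/∂x = M, ∂F/∂y = N
Solution: x·sin(y) + 3x² = C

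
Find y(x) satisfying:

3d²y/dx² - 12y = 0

Characteristic equation: 3r² - 12 = 0
Divide by 3: r² - 4 = 0
Roots: r = 2, -2 (distinct real)
General solution: y = C₁e^(2x) + C₂e^(-2x)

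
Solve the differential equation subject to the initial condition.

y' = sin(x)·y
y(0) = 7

General solution: y = Ce^(-cos(x))
Applying IC y(0) = 7:
Particular solution: y = 7e^(1-cos(x))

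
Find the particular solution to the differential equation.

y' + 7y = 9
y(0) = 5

General solution: y = 9/7 + Ce^(-7x)
Applying y(0) = 5: C = 5 - 9/7 = 26/7
Particular solution: y = 9/7 + (26/7)e^(-7x)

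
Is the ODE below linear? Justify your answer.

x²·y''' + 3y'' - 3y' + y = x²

Yes. Linear (y and its derivatives appear to the first power only, no products of y terms)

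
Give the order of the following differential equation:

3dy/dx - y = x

The order is 1 (highest derivative is of order 1).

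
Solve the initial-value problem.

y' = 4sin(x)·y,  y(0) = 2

General solution: y = Ce^(-4cos(x))
Applying IC y(0) = 2:
Particular solution: y = 2e^(4(1-cos(x)))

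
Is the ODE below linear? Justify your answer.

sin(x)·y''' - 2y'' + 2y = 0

Yes. Linear (y and its derivatives appear to the first power only, no products of y terms)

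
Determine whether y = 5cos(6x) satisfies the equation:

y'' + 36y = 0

Verification:
y'' = -180cos(6x)
y'' + 36y = 0 ✓

Yes, it is a solution.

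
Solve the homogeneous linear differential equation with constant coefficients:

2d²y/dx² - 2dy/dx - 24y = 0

Characteristic equation: 2r² - 2r - 24 = 0
Divide by 2: r² - r - 12 = 0
Roots: r = 4, -3 (distinct real)
General solution: y = C₁e^(4x) + C₂e^(-3x)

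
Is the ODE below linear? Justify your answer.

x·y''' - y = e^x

Yes. Linear (y and its derivatives appear to the first power only, no products of y terms)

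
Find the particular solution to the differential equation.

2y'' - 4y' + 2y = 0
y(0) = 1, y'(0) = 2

General solution: y = (C₁ + C₂x)e^x
Repeated root r = 1
Applying ICs: C₁ = 1, C₂ = 1
Particular solution: y = (1 + x)e^x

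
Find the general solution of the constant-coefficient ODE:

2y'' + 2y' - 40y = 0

Characteristic equation: 2r² + 2r - 40 = 0
Divide by 2: r² + r - 20 = 0
Roots: r = 4, -5 (distinct real)
General solution: y = C₁e^(4x) + C₂e^(-5x)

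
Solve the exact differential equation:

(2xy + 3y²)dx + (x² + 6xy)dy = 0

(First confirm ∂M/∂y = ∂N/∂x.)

Verify exactness: ∂M/∂y = ∂N/∂x ✓
Find F(x,y) such that ∂F/∂x = M, ∂F/∂y = N
Solution: x²y + 3xy² = C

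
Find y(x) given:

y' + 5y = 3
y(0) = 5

General solution: y = 3/5 + Ce^(-5x)
Applying y(0) = 5: C = 5 - 3/5 = 22/5
Particular solution: y = 3/5 + (22/5)e^(-5x)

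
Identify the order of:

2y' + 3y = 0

The order is 1 (highest derivative is of order 1).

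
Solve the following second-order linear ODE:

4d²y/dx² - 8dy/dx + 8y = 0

Characteristic equation: 4r² - 8r + 8 = 0
Divide by 4: r² - 2r + 2 = 0
Roots: r = 1 ± i (complex conjugates)
General solution: y = e^x(C₁cos(x) + C₂sin(x))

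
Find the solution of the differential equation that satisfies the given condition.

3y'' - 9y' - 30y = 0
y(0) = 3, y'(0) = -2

General solution: y = C₁e^(5x) + C₂e^(-2x)
Applying ICs: C₁ = 4/7, C₂ = 17/7
Particular solution: y = (4/7)e^(5x) + (17/7)e^(-2x)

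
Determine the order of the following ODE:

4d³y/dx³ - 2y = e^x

The order is 3 (highest derivative is of order 3).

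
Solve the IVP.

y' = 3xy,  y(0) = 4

General solution: y = Ce^(3x²/2)
Applying IC y(0) = 4:
Particular solution: y = 4e^(3x²/2)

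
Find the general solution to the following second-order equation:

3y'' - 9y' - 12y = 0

Characteristic equation: 3r² - 9r - 12 = 0
Divide by 3: r² - 3r - 4 = 0
Roots: r = 4, -1 (distinct real)
General solution: y = C₁e^(4x) + C₂e^(-x)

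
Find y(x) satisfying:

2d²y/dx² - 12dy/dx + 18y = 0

Characteristic equation: 2r² - 12r + 18 = 0
Divide by 2: r² - 6r + 9 = 0
Factored: (r - 3)² = 0
Repeated root: r = 3
General solution: y = (C₁ + C₂x)e^(3x)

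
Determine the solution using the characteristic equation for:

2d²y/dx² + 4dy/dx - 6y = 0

Characteristic equation: 2r² + 4r - 6 = 0
Divide by 2: r² + 2r - 3 = 0
Roots: r = 1, -3 (distinct real)
General solution: y = C₁e^x + C₂e^(-3x)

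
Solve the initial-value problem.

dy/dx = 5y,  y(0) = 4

General solution: y = Ce^(5x)
Applying IC y(0) = 4:
Particular solution: y = 4e^(5x)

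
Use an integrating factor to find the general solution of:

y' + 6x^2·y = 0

Using integrating factor method:

General solution: y = Ce^(-2x^3)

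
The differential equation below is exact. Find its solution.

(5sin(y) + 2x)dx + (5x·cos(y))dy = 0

Verify exactness: ∂M/∂y = ∂N/∂x ✓
Find F(x,y) such that ∂F/∂x = M, ∂F/∂y = N
Solution: 5x·sin(y) + x² = C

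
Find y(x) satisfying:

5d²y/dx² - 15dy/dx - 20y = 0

Characteristic equation: 5r² - 15r - 20 = 0
Divide by 5: r² - 3r - 4 = 0
Roots: r = 4, -1 (distinct real)
General solution: y = C₁e^(4x) + C₂e^(-x)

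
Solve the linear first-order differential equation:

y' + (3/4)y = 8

Using integrating factor method:

General solution: y = 32/3 + Ce^(-3x/4)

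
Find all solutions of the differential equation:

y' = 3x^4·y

Separating variables and integrating:
ln|y| = 3x^5/5 + C

General solution: y = Ce^(3x^5/5)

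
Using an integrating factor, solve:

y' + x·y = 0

Using integrating factor method:

General solution: y = Ce^(-x^2/2)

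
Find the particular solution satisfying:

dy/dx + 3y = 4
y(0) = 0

General solution: y = 4/3 + Ce^(-3x)
Applying y(0) = 0: C = 0 - 4/3 = -4/3
Particular solution: y = 4/3 - (4/3)e^(-3x)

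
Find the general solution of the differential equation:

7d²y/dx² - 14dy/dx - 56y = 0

Characteristic equation: 7r² - 14r - 56 = 0
Divide by 7: r² - 2r - 8 = 0
Roots: r = 4, -2 (distinct real)
General solution: y = C₁e^(4x) + C₂e^(-2x)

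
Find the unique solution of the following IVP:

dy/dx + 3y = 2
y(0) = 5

General solution: y = 2/3 + Ce^(-3x)
Applying y(0) = 5: C = 5 - 2/3 = 13/3
Particular solution: y = 2/3 + (13/3)e^(-3x)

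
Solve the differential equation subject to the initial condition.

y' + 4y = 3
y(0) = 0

General solution: y = 3/4 + Ce^(-4x)
Applying y(0) = 0: C = 0 - 3/4 = -3/4
Particular solution: y = 3/4 - (3/4)e^(-4x)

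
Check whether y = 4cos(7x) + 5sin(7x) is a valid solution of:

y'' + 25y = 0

Verification:
y'' = -196cos(7x) - 245sin(7x)
y'' + 25y ≠ 0 (frequency mismatch: got 49 instead of 25)

No, it is not a solution.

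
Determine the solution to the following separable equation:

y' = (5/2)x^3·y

Separating variables and integrating:
ln|y| = 5x^4/8 + C

General solution: y = Ce^(5x^4/8)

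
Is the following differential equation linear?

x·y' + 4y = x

Yes. Linear (y and its derivatives appear to the first power only, no products of y terms)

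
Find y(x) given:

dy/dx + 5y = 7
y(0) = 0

General solution: y = 7/5 + Ce^(-5x)
Applying y(0) = 0: C = 0 - 7/5 = -7/5
Particular solution: y = 7/5 - (7/5)e^(-5x)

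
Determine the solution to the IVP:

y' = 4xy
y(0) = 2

General solution: y = Ce^(2x²)
Applying IC y(0) = 2:
Particular solution: y = 2e^(2x²)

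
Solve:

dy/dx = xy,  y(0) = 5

General solution: y = Ce^(x²/2)
Applying IC y(0) = 5:
Particular solution: y = 5e^(x²/2)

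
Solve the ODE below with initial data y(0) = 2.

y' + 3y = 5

General solution: y = 5/3 + Ce^(-3x)
Applying y(0) = 2: C = 2 - 5/3 = 1/3
Particular solution: y = 5/3 + (1/3)e^(-3x)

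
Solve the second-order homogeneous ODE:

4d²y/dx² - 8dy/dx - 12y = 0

Characteristic equation: 4r² - 8r - 12 = 0
Divide by 4: r² - 2r - 3 = 0
Roots: r = 3, -1 (distinct real)
General solution: y = C₁e^(3x) + C₂e^(-x)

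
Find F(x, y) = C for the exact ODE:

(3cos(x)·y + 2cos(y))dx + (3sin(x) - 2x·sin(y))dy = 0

Verify exactness: ∂M/∂y = ∂N/∂x ✓
Find F(x,y) such that ∂F/∂x = M, ∂F/∂y = N
Solution: 3sin(x)·y + 2x·cos(y) = C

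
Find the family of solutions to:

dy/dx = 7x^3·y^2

Separating variables and integrating:
-1/y = 7x^4/4 + C

General solution: y^-1 = (-7/4)x^4 + C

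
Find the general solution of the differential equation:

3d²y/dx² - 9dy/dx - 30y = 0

Characteristic equation: 3r² - 9r - 30 = 0
Divide by 3: r² - 3r - 10 = 0
Roots: r = 5, -2 (distinct real)
General solution: y = C₁e^(5x) + C₂e^(-2x)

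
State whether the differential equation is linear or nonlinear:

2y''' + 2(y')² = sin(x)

Nonlinear ((y')² term)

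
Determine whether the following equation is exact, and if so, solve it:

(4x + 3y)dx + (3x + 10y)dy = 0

Verify exactness: ∂M/∂y = ∂N/∂x ✓
Find F(x,y) such that ∂F/∂x = M, ∂F/∂y = N
Solution: 2x² + 3xy + 5y² = C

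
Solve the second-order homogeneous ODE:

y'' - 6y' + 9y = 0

Characteristic equation: r² - 6r + 9 = 0
Factored: (r - 3)² = 0
Repeated root: r = 3
General solution: y = (C₁ + C₂x)e^(3x)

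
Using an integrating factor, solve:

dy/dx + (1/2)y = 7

Using integrating factor method:

General solution: y = 14 + Ce^(-x/2)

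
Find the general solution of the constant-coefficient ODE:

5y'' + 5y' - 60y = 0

Characteristic equation: 5r² + 5r - 60 = 0
Divide by 5: r² + r - 12 = 0
Roots: r = 3, -4 (distinct real)
General solution: y = C₁e^(3x) + C₂e^(-4x)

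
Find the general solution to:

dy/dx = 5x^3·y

Separating variables and integrating:
ln|y| = 5x^4/4 + C

General solution: y = Ce^(5x^4/4)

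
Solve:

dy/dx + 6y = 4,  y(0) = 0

General solution: y = 2/3 + Ce^(-6x)
Applying y(0) = 0: C = 0 - 2/3 = -2/3
Particular solution: y = 2/3 - (2/3)e^(-6x)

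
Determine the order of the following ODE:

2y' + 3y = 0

The order is 1 (highest derivative is of order 1).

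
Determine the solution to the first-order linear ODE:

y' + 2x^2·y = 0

Using integrating factor method:

General solution: y = Ce^(-2x^3/3)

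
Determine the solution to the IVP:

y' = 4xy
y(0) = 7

General solution: y = Ce^(2x²)
Applying IC y(0) = 7:
Particular solution: y = 7e^(2x²)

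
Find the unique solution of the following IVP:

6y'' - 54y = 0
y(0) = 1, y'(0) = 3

General solution: y = C₁e^(3x) + C₂e^(-3x)
Applying ICs: C₁ = 1, C₂ = 0
Particular solution: y = e^(3x)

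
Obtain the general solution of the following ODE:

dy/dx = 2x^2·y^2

Separating variables and integrating:
-1/y = 2x^3/3 + C

General solution: y^-1 = (-2/3)x^3 + C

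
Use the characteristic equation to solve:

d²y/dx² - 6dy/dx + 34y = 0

Characteristic equation: r² - 6r + 34 = 0
Roots: r = 3 ± 5i (complex conjugates)
General solution: y = e^(3x)(C₁cos(5x) + C₂sin(5x))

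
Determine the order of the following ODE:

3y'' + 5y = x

The order is 2 (highest derivative is of order 2).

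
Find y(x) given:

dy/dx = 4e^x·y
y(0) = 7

General solution: y = Ce^(4e^x)
Applying IC y(0) = 7:
Particular solution: y = 7e^(4(e^x - 1))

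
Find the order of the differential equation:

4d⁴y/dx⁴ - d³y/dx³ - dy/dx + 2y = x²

The order is 4 (highest derivative is of order 4).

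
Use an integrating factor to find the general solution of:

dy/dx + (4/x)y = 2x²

Using integrating factor method:

General solution: y = (2/7)x^3 + Cx^(-4)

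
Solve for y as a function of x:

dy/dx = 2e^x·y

Separating variables and integrating:
ln|y| = 2e^x + C

General solution: y = Ce^(2e^x)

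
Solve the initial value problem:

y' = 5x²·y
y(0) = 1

General solution: y = Ce^(5x³/3)
Applying IC y(0) = 1:
Particular solution: y = e^(5x³/3)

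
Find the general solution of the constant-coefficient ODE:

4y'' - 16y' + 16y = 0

Characteristic equation: 4r² - 16r + 16 = 0
Divide by 4: r² - 4r + 4 = 0
Factored: (r - 2)² = 0
Repeated root: r = 2
General solution: y = (C₁ + C₂x)e^(2x)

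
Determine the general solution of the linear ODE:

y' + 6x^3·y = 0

Using integrating factor method:

General solution: y = Ce^(-3x^4/2)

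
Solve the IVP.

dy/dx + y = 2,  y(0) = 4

General solution: y = 2 + Ce^(-x)
Applying y(0) = 4: C = 4 - 2 = 2
Particular solution: y = 2 + 2e^(-x)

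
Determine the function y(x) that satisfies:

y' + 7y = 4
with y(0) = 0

General solution: y = 4/7 + Ce^(-7x)
Applying y(0) = 0: C = 0 - 4/7 = -4/7
Particular solution: y = 4/7 - (4/7)e^(-7x)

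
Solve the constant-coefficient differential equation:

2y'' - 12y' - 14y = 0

Characteristic equation: 2r² - 12r - 14 = 0
Divide by 2: r² - 6r - 7 = 0
Roots: r = 7, -1 (distinct real)
General solution: y = C₁e^(7x) + C₂e^(-x)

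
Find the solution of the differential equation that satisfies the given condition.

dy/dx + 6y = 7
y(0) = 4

General solution: y = 7/6 + Ce^(-6x)
Applying y(0) = 4: C = 4 - 7/6 = 17/6
Particular solution: y = 7/6 + (17/6)e^(-6x)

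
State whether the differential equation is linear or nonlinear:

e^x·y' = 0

Linear (y and its derivatives appear to the first power only, no products of y terms)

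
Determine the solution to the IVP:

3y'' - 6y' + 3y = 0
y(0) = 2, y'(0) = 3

General solution: y = (C₁ + C₂x)e^x
Repeated root r = 1
Applying ICs: C₁ = 2, C₂ = 1
Particular solution: y = (2 + x)e^x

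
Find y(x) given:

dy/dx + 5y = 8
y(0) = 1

General solution: y = 8/5 + Ce^(-5x)
Applying y(0) = 1: C = 1 - 8/5 = -3/5
Particular solution: y = 8/5 - (3/5)e^(-5x)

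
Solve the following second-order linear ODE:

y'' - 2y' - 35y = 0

Characteristic equation: r² - 2r - 35 = 0
Roots: r = 7, -5 (distinct real)
General solution: y = C₁e^(7x) + C₂e^(-5x)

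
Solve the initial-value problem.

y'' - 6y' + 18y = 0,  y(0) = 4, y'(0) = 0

General solution: y = e^(3x)(C₁cos(3x) + C₂sin(3x))
Complex roots r = 3 ± 3i
Applying ICs: C₁ = 4, C₂ = -4
Particular solution: y = e^(3x)(4cos(3x) - 4sin(3x))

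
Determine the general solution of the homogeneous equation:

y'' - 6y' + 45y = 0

Characteristic equation: r² - 6r + 45 = 0
Roots: r = 3 ± 6i (complex conjugates)
General solution: y = e^(3x)(C₁cos(6x) + C₂sin(6x))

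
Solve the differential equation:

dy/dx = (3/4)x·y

Separating variables and integrating:
ln|y| = 3x^2/8 + C

General solution: y = Ce^(3x^2/8)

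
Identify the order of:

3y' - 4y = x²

The order is 1 (highest derivative is of order 1).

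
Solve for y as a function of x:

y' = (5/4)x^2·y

Separating variables and integrating:
ln|y| = 5x^3/12 + C

General solution: y = Ce^(5x^3/12)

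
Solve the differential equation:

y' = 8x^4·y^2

Separating variables and integrating:
-1/y = 8x^5/5 + C

General solution: y^-1 = (-8/5)x^5 + C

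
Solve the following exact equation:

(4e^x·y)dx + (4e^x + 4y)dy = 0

Verify exactness: ∂M/∂y = ∂N/∂x ✓
Find F(x,y) such that ∂F/∂x = M, ∂F/∂y = N
Solution: 4e^x·y + 2y² = C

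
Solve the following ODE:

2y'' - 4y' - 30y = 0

Characteristic equation: 2r² - 4r - 30 = 0
Divide by 2: r² - 2r - 15 = 0
Roots: r = 5, -3 (distinct real)
General solution: y = C₁e^(5x) + C₂e^(-3x)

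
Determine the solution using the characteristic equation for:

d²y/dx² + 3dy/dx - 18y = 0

Characteristic equation: r² + 3r - 18 = 0
Roots: r = 3, -6 (distinct real)
General solution: y = C₁e^(3x) + C₂e^(-6x)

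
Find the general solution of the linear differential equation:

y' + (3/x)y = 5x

Using integrating factor method:

General solution: y = x^2 + Cx^(-3)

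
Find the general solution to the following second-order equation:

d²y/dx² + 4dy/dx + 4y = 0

Characteristic equation: r² + 4r + 4 = 0
Factored: (r + 2)² = 0
Repeated root: r = -2
General solution: y = (C₁ + C₂x)e^(-2x)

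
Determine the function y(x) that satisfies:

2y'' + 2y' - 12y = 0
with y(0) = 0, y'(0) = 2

General solution: y = C₁e^(2x) + C₂e^(-3x)
Applying ICs: C₁ = 2/5, C₂ = -2/5
Particular solution: y = (2/5)e^(2x) - (2/5)e^(-3x)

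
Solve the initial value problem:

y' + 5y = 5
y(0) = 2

General solution: y = 1 + Ce^(-5x)
Applying y(0) = 2: C = 2 - 1 = 1
Particular solution: y = 1 + e^(-5x)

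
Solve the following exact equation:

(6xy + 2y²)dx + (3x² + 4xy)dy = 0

Verify exactness: ∂M/∂y = ∂N/∂x ✓
Find F(x,y) such that ∂F/∂x = M, ∂F/∂y = N
Solution: 3x²y + 2xy² = C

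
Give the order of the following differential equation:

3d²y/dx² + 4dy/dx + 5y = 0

The order is 2 (highest derivative is of order 2).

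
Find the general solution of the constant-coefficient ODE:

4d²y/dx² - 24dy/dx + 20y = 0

Characteristic equation: 4r² - 24r + 20 = 0
Divide by 4: r² - 6r + 5 = 0
Roots: r = 1, 5 (distinct real)
General solution: y = C₁e^x + C₂e^(5x)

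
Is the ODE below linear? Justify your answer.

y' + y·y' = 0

No. Nonlinear (product y·y')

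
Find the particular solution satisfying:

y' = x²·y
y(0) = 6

General solution: y = Ce^(x³/3)
Applying IC y(0) = 6:
Particular solution: y = 6e^(x³/3)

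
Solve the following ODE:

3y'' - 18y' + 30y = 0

Characteristic equation: 3r² - 18r + 30 = 0
Divide by 3: r² - 6r + 10 = 0
Roots: r = 3 ± i (complex conjugates)
General solution: y = e^(3x)(C₁cos(x) + C₂sin(x))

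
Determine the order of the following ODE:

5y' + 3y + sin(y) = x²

The order is 1 (highest derivative is of order 1).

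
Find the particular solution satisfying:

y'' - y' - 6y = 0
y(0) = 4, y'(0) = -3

General solution: y = C₁e^(3x) + C₂e^(-2x)
Applying ICs: C₁ = 1, C₂ = 3
Particular solution: y = e^(3x) + 3e^(-2x)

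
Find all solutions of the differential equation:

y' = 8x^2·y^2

Separating variables and integrating:
-1/y = 8x^3/3 + C

General solution: y^-1 = (-8/3)x^3 + C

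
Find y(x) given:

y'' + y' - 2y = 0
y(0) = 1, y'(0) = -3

General solution: y = C₁e^x + C₂e^(-2x)
Applying ICs: C₁ = -1/3, C₂ = 4/3
Particular solution: y = -(1/3)e^x + (4/3)e^(-2x)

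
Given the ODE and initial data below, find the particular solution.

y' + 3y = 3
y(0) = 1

General solution: y = 1 + Ce^(-3x)
Applying y(0) = 1: C = 1 - 1 = 0
Particular solution: y = 1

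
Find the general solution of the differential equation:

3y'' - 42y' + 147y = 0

Characteristic equation: 3r² - 42r + 147 = 0
Divide by 3: r² - 14r + 49 = 0
Factored: (r - 7)² = 0
Repeated root: r = 7
General solution: y = (C₁ + C₂x)e^(7x)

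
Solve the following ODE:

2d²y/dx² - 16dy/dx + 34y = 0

Characteristic equation: 2r² - 16r + 34 = 0
Divide by 2: r² - 8r + 17 = 0
Roots: r = 4 ± i (complex conjugates)
General solution: y = e^(4x)(C₁cos(x) + C₂sin(x))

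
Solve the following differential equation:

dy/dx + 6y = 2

Using integrating factor method:

General solution: y = 1/3 + Ce^(-6x)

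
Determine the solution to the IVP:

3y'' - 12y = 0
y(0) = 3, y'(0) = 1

General solution: y = C₁e^(2x) + C₂e^(-2x)
Applying ICs: C₁ = 7/4, C₂ = 5/4
Particular solution: y = (7/4)e^(2x) + (5/4)e^(-2x)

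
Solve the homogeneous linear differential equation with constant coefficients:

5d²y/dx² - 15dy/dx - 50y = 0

Characteristic equation: 5r² - 15r - 50 = 0
Divide by 5: r² - 3r - 10 = 0
Roots: r = 5, -2 (distinct real)
General solution: y = C₁e^(5x) + C₂e^(-2x)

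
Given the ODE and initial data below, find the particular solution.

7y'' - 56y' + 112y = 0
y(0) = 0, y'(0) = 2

General solution: y = (C₁ + C₂x)e^(4x)
Repeated root r = 4
Applying ICs: C₁ = 0, C₂ = 2
Particular solution: y = 2xe^(4x)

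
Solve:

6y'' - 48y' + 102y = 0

Characteristic equation: 6r² - 48r + 102 = 0
Divide by 6: r² - 8r + 17 = 0
Roots: r = 4 ± i (complex conjugates)
General solution: y = e^(4x)(C₁cos(x) + C₂sin(x))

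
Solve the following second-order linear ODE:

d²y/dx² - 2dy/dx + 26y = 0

Characteristic equation: r² - 2r + 26 = 0
Roots: r = 1 ± 5i (complex conjugates)
General solution: y = e^x(C₁cos(5x) + C₂sin(5x))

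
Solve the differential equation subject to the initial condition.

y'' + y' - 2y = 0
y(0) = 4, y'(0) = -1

General solution: y = C₁e^x + C₂e^(-2x)
Applying ICs: C₁ = 7/3, C₂ = 5/3
Particular solution: y = (7/3)e^x + (5/3)e^(-2x)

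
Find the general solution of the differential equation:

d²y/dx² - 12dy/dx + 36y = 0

Characteristic equation: r² - 12r + 36 = 0
Factored: (r - 6)² = 0
Repeated root: r = 6
General solution: y = (C₁ + C₂x)e^(6x)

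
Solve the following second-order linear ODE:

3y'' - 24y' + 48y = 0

Characteristic equation: 3r² - 24r + 48 = 0
Divide by 3: r² - 8r + 16 = 0
Factored: (r - 4)² = 0
Repeated root: r = 4
General solution: y = (C₁ + C₂x)e^(4x)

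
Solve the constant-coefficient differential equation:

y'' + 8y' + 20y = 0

Characteristic equation: r² + 8r + 20 = 0
Roots: r = -4 ± 2i (complex conjugates)
General solution: y = e^(-4x)(C₁cos(2x) + C₂sin(2x))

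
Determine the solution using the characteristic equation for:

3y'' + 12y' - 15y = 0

Characteristic equation: 3r² + 12r - 15 = 0
Divide by 3: r² + 4r - 5 = 0
Roots: r = 1, -5 (distinct real)
General solution: y = C₁e^x + C₂e^(-5x)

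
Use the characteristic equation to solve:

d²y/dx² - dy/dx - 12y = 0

Characteristic equation: r² - r - 12 = 0
Roots: r = 4, -3 (distinct real)
General solution: y = C₁e^(4x) + C₂e^(-3x)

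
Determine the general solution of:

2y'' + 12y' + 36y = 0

Characteristic equation: 2r² + 12r + 36 = 0
Divide by 2: r² + 6r + 18 = 0
Roots: r = -3 ± 3i (complex conjugates)
General solution: y = e^(-3x)(C₁cos(3x) + C₂sin(3x))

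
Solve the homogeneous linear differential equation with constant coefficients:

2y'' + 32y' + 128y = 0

Characteristic equation: 2r² + 32r + 128 = 0
Divide by 2: r² + 16r + 64 = 0
Factored: (r + 8)² = 0
Repeated root: r = -8
General solution: y = (C₁ + C₂x)e^(-8x)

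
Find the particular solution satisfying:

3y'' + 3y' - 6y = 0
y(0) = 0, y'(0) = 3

General solution: y = C₁e^x + C₂e^(-2x)
Applying ICs: C₁ = 1, C₂ = -1
Particular solution: y = e^x - e^(-2x)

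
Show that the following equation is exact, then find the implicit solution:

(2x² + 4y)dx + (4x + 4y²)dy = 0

Verify exactness: ∂M/∂y = ∂N/∂x ✓
Find F(x,y) such that ∂F/∂x = M, ∂F/∂y = N
Solution: 2x³/3 + 4xy + 4y³/3 = C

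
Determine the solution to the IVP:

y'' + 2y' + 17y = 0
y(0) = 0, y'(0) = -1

General solution: y = e^(-x)(C₁cos(4x) + C₂sin(4x))
Complex roots r = -1 ± 4i
Applying ICs: C₁ = 0, C₂ = -1/4
Particular solution: y = e^(-x)(-(1/4)sin(4x))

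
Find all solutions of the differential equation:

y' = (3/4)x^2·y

Separating variables and integrating:
ln|y| = x^3/4 + C

General solution: y = Ce^(x^3/4)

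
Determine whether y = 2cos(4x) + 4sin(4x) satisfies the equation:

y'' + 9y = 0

Verification:
y'' = -32cos(4x) - 64sin(4x)
y'' + 9y ≠ 0 (frequency mismatch: got 16 instead of 9)

No, it is not a solution.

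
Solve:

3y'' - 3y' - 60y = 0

Characteristic equation: 3r² - 3r - 60 = 0
Divide by 3: r² - r - 20 = 0
Roots: r = 5, -4 (distinct real)
General solution: y = C₁e^(5x) + C₂e^(-4x)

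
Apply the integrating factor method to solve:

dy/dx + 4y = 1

Using integrating factor method:

General solution: y = 1/4 + Ce^(-4x)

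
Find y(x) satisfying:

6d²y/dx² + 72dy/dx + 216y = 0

Characteristic equation: 6r² + 72r + 216 = 0
Divide by 6: r² + 12r + 36 = 0
Factored: (r + 6)² = 0
Repeated root: r = -6
General solution: y = (C₁ + C₂x)e^(-6x)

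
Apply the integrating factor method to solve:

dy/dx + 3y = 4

Using integrating factor method:

General solution: y = 4/3 + Ce^(-3x)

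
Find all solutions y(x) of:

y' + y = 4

Using integrating factor method:

General solution: y = 4 + Ce^(-x)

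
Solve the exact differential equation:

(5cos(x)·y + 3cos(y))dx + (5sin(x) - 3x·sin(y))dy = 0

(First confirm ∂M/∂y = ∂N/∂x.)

Verify exactness: ∂M/∂y = ∂N/∂x ✓
Find F(x,y) such that ∂F/∂x = M, ∂F/∂y = N
Solution: 5sin(x)·y + 3x·cos(y) = C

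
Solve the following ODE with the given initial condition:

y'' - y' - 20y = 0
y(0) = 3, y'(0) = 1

General solution: y = C₁e^(5x) + C₂e^(-4x)
Applying ICs: C₁ = 13/9, C₂ = 14/9
Particular solution: y = (13/9)e^(5x) + (14/9)e^(-4x)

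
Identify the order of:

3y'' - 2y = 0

The order is 2 (highest derivative is of order 2).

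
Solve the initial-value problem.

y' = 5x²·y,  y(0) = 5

General solution: y = Ce^(5x³/3)
Applying IC y(0) = 5:
Particular solution: y = 5e^(5x³/3)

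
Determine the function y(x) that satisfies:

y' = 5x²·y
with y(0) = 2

General solution: y = Ce^(5x³/3)
Applying IC y(0) = 2:
Particular solution: y = 2e^(5x³/3)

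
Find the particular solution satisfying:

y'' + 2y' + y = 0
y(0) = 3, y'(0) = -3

General solution: y = (C₁ + C₂x)e^(-x)
Repeated root r = -1
Applying ICs: C₁ = 3, C₂ = 0
Particular solution: y = 3e^(-x)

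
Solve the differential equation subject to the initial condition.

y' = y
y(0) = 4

General solution: y = Ce^x
Applying IC y(0) = 4:
Particular solution: y = 4e^x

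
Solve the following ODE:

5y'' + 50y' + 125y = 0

Characteristic equation: 5r² + 50r + 125 = 0
Divide by 5: r² + 10r + 25 = 0
Factored: (r + 5)² = 0
Repeated root: r = -5
General solution: y = (C₁ + C₂x)e^(-5x)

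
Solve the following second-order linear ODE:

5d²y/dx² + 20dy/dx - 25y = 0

Characteristic equation: 5r² + 20r - 25 = 0
Divide by 5: r² + 4r - 5 = 0
Roots: r = 1, -5 (distinct real)
General solution: y = C₁e^x + C₂e^(-5x)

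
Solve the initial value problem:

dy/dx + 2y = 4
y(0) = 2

General solution: y = 2 + Ce^(-2x)
Applying y(0) = 2: C = 2 - 2 = 0
Particular solution: y = 2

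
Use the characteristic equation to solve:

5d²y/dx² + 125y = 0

Characteristic equation: 5r² + 125 = 0
Divide by 5: r² + 25 = 0
Roots: r = ±5i (complex conjugates)
General solution: y = C₁cos(5x) + C₂sin(5x)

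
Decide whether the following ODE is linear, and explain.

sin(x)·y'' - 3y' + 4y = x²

Linear (y and its derivatives appear to the first power only, no products of y terms)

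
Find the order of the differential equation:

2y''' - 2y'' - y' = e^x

The order is 3 (highest derivative is of order 3).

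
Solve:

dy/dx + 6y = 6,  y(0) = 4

General solution: y = 1 + Ce^(-6x)
Applying y(0) = 4: C = 4 - 1 = 3
Particular solution: y = 1 + 3e^(-6x)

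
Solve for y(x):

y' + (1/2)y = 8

Using integrating factor method:

General solution: y = 16 + Ce^(-x/2)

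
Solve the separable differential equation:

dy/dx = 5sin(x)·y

Separating variables and integrating:
ln|y| = -5cos(x) + C

General solution: y = Ce^(-5cos(x))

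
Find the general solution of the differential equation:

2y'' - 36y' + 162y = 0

Characteristic equation: 2r² - 36r + 162 = 0
Divide by 2: r² - 18r + 81 = 0
Factored: (r - 9)² = 0
Repeated root: r = 9
General solution: y = (C₁ + C₂x)e^(9x)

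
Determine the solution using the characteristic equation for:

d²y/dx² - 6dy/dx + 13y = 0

Characteristic equation: r² - 6r + 13 = 0
Roots: r = 3 ± 2i (complex conjugates)
General solution: y = e^(3x)(C₁cos(2x) + C₂sin(2x))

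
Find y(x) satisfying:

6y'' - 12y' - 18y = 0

Characteristic equation: 6r² - 12r - 18 = 0
Divide by 6: r² - 2r - 3 = 0
Roots: r = 3, -1 (distinct real)
General solution: y = C₁e^(3x) + C₂e^(-x)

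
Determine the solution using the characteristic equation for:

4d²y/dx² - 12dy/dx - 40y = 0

Characteristic equation: 4r² - 12r - 40 = 0
Divide by 4: r² - 3r - 10 = 0
Roots: r = 5, -2 (distinct real)
General solution: y = C₁e^(5x) + C₂e^(-2x)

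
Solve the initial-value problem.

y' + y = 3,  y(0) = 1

General solution: y = 3 + Ce^(-x)
Applying y(0) = 1: C = 1 - 3 = -2
Particular solution: y = 3 - 2e^(-x)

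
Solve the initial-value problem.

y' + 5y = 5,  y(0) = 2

General solution: y = 1 + Ce^(-5x)
Applying y(0) = 2: C = 2 - 1 = 1
Particular solution: y = 1 + e^(-5x)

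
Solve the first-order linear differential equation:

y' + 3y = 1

Using integrating factor method:

General solution: y = 1/3 + Ce^(-3x)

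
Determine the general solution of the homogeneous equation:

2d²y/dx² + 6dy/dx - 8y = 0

Characteristic equation: 2r² + 6r - 8 = 0
Divide by 2: r² + 3r - 4 = 0
Roots: r = 1, -4 (distinct real)
General solution: y = C₁e^x + C₂e^(-4x)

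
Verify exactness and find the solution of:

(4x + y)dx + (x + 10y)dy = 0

Verify exactness: ∂M/∂y = ∂N/∂x ✓
Find F(x,y) such that ∂F/∂x = M, ∂F/∂y = N
Solution: 2x² + xy + 5y² = C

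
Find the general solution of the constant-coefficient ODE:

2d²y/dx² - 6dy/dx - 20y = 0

Characteristic equation: 2r² - 6r - 20 = 0
Divide by 2: r² - 3r - 10 = 0
Roots: r = 5, -2 (distinct real)
General solution: y = C₁e^(5x) + C₂e^(-2x)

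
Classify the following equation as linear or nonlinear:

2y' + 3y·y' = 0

Nonlinear (product y·y')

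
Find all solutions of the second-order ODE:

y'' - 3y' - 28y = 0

Characteristic equation: r² - 3r - 28 = 0
Roots: r = 7, -4 (distinct real)
General solution: y = C₁e^(7x) + C₂e^(-4x)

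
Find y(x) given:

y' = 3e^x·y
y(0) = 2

General solution: y = Ce^(3e^x)
Applying IC y(0) = 2:
Particular solution: y = 2e^(3(e^x - 1))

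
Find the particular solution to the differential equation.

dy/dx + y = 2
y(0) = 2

General solution: y = 2 + Ce^(-x)
Applying y(0) = 2: C = 2 - 2 = 0
Particular solution: y = 2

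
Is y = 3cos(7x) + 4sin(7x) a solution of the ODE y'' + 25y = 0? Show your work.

Verification:
y'' = -147cos(7x) - 196sin(7x)
y'' + 25y ≠ 0 (frequency mismatch: got 49 instead of 25)

No, it is not a solution.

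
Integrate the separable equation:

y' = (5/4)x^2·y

Separating variables and integrating:
ln|y| = 5x^3/12 + C

General solution: y = Ce^(5x^3/12)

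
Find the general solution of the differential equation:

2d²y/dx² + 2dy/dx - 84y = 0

Characteristic equation: 2r² + 2r - 84 = 0
Divide by 2: r² + r - 42 = 0
Roots: r = 6, -7 (distinct real)
General solution: y = C₁e^(6x) + C₂e^(-7x)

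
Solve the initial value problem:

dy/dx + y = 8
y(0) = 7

General solution: y = 8 + Ce^(-x)
Applying y(0) = 7: C = 7 - 8 = -1
Particular solution: y = 8 - e^(-x)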